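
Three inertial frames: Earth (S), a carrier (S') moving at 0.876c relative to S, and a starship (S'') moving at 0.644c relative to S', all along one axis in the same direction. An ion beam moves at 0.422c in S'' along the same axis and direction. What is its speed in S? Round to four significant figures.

First combine the ion beam and starship (S''→S'): u₁ = (0.422 + 0.644)/(1 + 0.422×0.644) = 1.066/1.271768 = 0.8382.
Then combine with the carrier (S'→S): u = (0.8382 + 0.876)/(1 + 0.8382×0.876) = 1.7142/1.7342632 = 0.98843.

0.9884c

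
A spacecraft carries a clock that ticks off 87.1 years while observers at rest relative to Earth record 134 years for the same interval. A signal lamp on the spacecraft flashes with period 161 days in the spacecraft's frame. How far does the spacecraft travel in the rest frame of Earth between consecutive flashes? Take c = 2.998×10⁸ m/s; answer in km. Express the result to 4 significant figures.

4.876×10^12 km

γ = Δt/Δτ = 134/87.1 = 1.53846.
β = √(1 − 1/γ²) = 0.75993. Lab-frame period = γτ = 1.53846×161 days = 247.69 days. Distance = βc × γτ = 0.75993 × 2.998×10⁸ m/s × 21400416 s = 4.8756×10^15 m = 4.876×10^12 km.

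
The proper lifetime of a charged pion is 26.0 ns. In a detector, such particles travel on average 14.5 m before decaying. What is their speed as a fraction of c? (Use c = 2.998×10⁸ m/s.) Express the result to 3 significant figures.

0.881c

Let x = d/(cτ) = 14.50 m / (2.998×10⁸ m/s × 2.600×10^-8 s) = 1.8602. Since d = βγcτ, x = βγ = β/√(1−β²).
Solving: β² = x²/(1+x²) = 3.46034/4.46034 = 0.775802, so β = 0.881.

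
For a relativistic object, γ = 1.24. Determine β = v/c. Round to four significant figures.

0.5913

β = √(1 − 1/γ²) = √(1 − 1/1.5376) = √0.349636 = 0.5913.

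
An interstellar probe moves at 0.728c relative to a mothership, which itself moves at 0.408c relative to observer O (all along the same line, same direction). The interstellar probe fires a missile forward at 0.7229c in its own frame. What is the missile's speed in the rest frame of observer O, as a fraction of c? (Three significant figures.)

0.979c

Apply u = (u'+v)/(1+u'v) twice. Missile in the mothership frame: (0.7229+0.728)/(1+0.7229·0.728) = 1.4509/1.5262712 = 0.95062c.
That velocity, transformed to the rest frame of observer O: (0.95062+0.408)/(1+0.95062·0.408) = 1.35862/1.38785296 = 0.97894c.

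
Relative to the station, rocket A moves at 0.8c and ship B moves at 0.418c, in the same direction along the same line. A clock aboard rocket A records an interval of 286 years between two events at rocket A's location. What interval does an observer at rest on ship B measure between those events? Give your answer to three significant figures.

The velocity of rocket A relative to ship B is (0.8 − 0.418)c / (1 − 0.8×0.418) = 0.57392c; relative speed 0.57392c.
γ for this relative speed: γ = 1/√(1 − 0.329384) = 1.2211.
Rocket A's interval is proper; time dilation gives Δt_B = γΔτ = 1.2211 × 286 years = 349 years.

349 years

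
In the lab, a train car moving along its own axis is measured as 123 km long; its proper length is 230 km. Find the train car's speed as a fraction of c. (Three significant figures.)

0.845c

Length contraction gives γ = L₀/L = 230/123 = 1.8699.
β = √(1 − 1/γ²) = √0.714002 = 0.845.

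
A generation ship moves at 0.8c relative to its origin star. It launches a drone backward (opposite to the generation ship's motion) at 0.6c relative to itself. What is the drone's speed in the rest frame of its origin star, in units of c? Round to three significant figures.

In units of c, u = (u' + v)/(1 + u'v) with u' = −0.6 and v = 0.8.
Numerator: −0.6 + 0.8 = 0.2. Denominator: 1 + (−0.6)(0.8) = 0.52.
u = 0.2/0.52 = 0.38462, so the speed is 0.385c.

0.385c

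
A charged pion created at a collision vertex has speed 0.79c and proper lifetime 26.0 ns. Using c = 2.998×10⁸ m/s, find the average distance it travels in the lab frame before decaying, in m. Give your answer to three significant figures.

10.0 m

With β = 0.79, γ = 1/√(1 − 0.79²) = 1/√0.3759 = 1.631.
Lab-frame lifetime: Δt = γτ = 1.631 × 26.0 ns = 42.406 ns.
Distance: d = vΔt = 0.79 × 2.998×10⁸ m/s × 4.2406×10^-8 s = 10.0 m.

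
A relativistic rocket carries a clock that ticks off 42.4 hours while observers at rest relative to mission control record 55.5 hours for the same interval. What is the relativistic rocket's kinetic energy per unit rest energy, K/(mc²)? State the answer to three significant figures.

γ = Δt/Δτ = 55.5/42.4 = 1.30896.
Since K = (γ−1)mc², K/(mc²) = 1.30896 − 1 = 0.309.

0.309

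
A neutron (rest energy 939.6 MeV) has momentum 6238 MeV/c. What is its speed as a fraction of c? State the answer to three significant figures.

0.989c

pc/(mc²) = 6238/939.6 = 6.639 = βγ = β/√(1−β²).
So β² = x²/(1 + x²) with x = 6.639: x² = 44.0763, β² = 44.0763/45.0763 = 0.977815, β = 0.989.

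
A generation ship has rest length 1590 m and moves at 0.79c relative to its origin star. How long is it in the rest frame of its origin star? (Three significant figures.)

With β = 0.79, γ = 1/√(1 − 0.79²) = 1/√0.3759 = 1.631.
Length contraction: L = L₀/γ = 1590/1.631 = 975 m.

975 m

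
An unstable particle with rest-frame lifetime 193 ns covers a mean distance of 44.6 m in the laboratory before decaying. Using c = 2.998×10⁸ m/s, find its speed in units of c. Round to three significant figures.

d = βγcτ ⇒ βγ = d/(cτ) = 44.60 m / (57.8614 m) = 0.77081.
β = (βγ)/√(1+(βγ)²) = 0.77081/√1.594148 = 0.610.

0.610c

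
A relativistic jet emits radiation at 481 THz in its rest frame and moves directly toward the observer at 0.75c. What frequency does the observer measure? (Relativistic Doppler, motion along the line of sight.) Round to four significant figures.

1273 THz

Relativistic Doppler (source moving toward): f_obs = f_src · √((1+β)/(1−β)).
With β = 0.75: factor = √(1.75/0.25) = 2.6458.
f_obs = 481 × 2.6458 = 1273 THz.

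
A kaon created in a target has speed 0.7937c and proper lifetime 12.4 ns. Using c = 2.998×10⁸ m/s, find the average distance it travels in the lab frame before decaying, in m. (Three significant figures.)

4.85 m

β² = 0.62995969, so γ = 1/√0.37004031 = 1.6439.
Lab-frame lifetime: Δt = γτ = 1.6439 × 12.4 ns = 20.384 ns.
Distance: d = vΔt = 0.7937 × 2.998×10⁸ m/s × 2.0384×10^-8 s = 4.85 m.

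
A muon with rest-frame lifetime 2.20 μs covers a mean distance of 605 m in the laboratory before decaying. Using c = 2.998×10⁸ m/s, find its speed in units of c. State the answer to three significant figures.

Lab distance = (lab lifetime)·v = γτ·βc, so βγ = d/(cτ) = 605.0/(2.998×10⁸ × 2.200×10^-6) = 0.91728.
With βγ = 0.91728: γ² = 1 + (βγ)² = 1.841403, and β = (βγ)/γ = 0.91728/1.35698 = 0.676.

0.676c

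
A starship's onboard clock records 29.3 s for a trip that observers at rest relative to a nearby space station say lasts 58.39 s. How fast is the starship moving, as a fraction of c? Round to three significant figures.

0.865c

γ = Δt/Δτ = 58.39/29.3 = 1.9928.
β = √(1 − 1/γ²) = √(1 − 0.25181) = √0.74819 = 0.865.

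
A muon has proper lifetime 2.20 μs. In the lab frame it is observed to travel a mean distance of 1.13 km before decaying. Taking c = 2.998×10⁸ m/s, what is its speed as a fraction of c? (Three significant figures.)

Let x = d/(cτ) = 1130 m / (2.998×10⁸ m/s × 2.200×10^-6 s) = 1.7133. Since d = βγcτ, x = βγ = β/√(1−β²).
Solving: β² = x²/(1+x²) = 2.9354/3.9354 = 0.745896, so β = 0.864.

0.864c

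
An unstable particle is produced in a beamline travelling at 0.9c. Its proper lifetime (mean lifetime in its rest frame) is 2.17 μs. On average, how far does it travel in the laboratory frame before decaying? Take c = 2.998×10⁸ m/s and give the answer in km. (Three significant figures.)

1.34 km

With β = 0.9, γ = 1/√(1 − 0.9²) = 1/√0.19 = 2.2942.
Lab-frame lifetime: Δt = γτ = 2.2942 × 2.17 μs = 4.9784 μs.
Distance: d = vΔt = 0.9 × 2.998×10⁸ m/s × 4.9784×10^-6 s = 1340 m = 1.34 km.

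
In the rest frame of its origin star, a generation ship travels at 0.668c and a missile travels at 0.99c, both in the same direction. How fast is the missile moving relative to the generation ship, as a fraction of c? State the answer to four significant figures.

0.9507c

Transform to the generation ship's frame: u' = (u − v)/(1 − uv/c²).
u' = (0.99 − 0.668)/(1 − 0.99×0.668) = 0.322/0.33868 = 0.95075.
Speed in the generation ship's frame: 0.9507c (in the same direction).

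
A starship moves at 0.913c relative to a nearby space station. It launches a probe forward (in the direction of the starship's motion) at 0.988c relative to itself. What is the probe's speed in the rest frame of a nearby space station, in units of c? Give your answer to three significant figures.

0.999c

Relativistic velocity addition: u = (u' + v)/(1 + u'v/c²), with u' = 0.988c and v = 0.913c.
Numerator: 0.988 + 0.913 = 1.901. Denominator: 1 + (0.988)(0.913) = 1.902044.
u = 1.901/1.902044 = 0.99945, so the speed is 0.999c.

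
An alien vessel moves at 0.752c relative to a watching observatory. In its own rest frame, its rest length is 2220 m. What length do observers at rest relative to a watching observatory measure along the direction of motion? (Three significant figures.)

γ = 1/√(1 − β²) = 1/√(1 − 0.565504) = 1/√0.434496 = 1/0.659163 = 1.5171.
Along the direction of motion the measured length is L₀/γ = 2220/1.5171 = 1460 m.

1460 m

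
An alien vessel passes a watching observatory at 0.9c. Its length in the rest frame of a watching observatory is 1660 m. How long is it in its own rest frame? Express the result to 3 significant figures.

γ = 1/√(1 − β²) = 1/√(1 − 0.81) = 1/√0.19 = 1/0.43589 = 2.2942.
Proper length: L₀ = γ·L = 2.2942 × 1660 = 3810 m.

3810 m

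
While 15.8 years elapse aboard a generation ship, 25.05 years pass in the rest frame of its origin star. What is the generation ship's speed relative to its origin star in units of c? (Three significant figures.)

0.776c

γ = Δt/Δτ = 25.05/15.8 = 1.5854.
β = √(1 − 1/γ²) = √(1 − 0.397853) = √0.602147 = 0.776.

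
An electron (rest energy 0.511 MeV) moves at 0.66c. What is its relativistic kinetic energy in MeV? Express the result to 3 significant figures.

0.169 MeV

γ = 1/√(1 − β²) = 1/√(1 − 0.4356) = 1/√0.5644 = 1/0.751266 = 1.33109.
Kinetic energy: K = (γ − 1)mc² = (1.33109 − 1) × 0.511 MeV = 0.33109 × 0.511 = 0.169 MeV.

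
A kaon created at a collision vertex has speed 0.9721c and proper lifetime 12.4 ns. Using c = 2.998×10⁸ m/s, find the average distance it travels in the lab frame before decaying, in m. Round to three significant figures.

γ = 1/√(1 − β²) = 1/√(1 − 0.94497841) = 1/√0.05502159 = 1/0.234567 = 4.2632.
Lab-frame lifetime: Δt = γτ = 4.2632 × 12.4 ns = 52.864 ns.
Distance: d = vΔt = 0.9721 × 2.998×10⁸ m/s × 5.2864×10^-8 s = 15.4 m.

15.4 m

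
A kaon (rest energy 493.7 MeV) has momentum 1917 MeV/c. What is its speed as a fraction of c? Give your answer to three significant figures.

0.968c

pc/(mc²) = 1917/493.7 = 3.8829 = βγ = β/√(1−β²).
So β² = x²/(1 + x²) with x = 3.8829: x² = 15.0769, β² = 15.0769/16.0769 = 0.937799, β = 0.968.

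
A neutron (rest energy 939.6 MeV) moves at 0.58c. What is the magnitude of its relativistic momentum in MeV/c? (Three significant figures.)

669 MeV/c

β² = 0.3364, so γ = 1/√0.6636 = 1.2276.
Momentum: p = γβ·mc = 1.2276 × 0.58 × 939.6 MeV/c = 669 MeV/c.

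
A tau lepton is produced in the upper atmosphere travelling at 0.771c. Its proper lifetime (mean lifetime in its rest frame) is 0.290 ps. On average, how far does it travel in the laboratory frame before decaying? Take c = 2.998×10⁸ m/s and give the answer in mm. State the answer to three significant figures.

0.105 mm

Lorentz factor: γ = (1 − 0.594441)^(−1/2) = 1.5703.
Lab-frame lifetime: Δt = γτ = 1.5703 × 0.290 ps = 0.45539 ps.
Distance: d = vΔt = 0.771 × 2.998×10⁸ m/s × 4.5539×10^-13 s = 1.05×10^-4 m = 0.105 mm.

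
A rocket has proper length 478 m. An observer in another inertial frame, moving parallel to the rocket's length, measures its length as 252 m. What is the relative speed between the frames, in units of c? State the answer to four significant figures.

Length contraction gives γ = L₀/L = 478/252 = 1.8968.
β = √(1 − 1/γ²) = √0.722056 = 0.8497.

0.8497c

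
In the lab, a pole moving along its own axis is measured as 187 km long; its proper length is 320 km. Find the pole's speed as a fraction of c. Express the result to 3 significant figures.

0.811c

Length contraction gives γ = L₀/L = 320/187 = 1.7112.
β = √(1 − 1/γ²) = √0.658494 = 0.811.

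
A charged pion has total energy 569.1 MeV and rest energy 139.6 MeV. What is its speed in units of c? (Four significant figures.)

0.9694c

Total energy E = γmc² gives γ = 569.1/139.6 = 4.0766.
Hence β = √(1 − 1/γ²) = √(1 − 0.0601733) = √0.9398267 = 0.9694.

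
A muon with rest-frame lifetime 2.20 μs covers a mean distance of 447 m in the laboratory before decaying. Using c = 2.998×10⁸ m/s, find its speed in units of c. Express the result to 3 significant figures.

0.561c

Lab distance = (lab lifetime)·v = γτ·βc, so βγ = d/(cτ) = 447.0/(2.998×10⁸ × 2.200×10^-6) = 0.67772.
With βγ = 0.67772: γ² = 1 + (βγ)² = 1.459304, and β = (βγ)/γ = 0.67772/1.20802 = 0.561.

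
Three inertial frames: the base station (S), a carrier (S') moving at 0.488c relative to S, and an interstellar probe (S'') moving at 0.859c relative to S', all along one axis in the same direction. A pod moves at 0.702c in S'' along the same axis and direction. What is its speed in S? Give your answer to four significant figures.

0.9909c

Apply u = (u'+v)/(1+u'v) twice. Pod in the carrier frame: (0.702+0.859)/(1+0.702·0.859) = 1.561/1.603018 = 0.97379c.
That velocity, transformed to the rest frame of the base station: (0.97379+0.488)/(1+0.97379·0.488) = 1.46179/1.47520952 = 0.9909c.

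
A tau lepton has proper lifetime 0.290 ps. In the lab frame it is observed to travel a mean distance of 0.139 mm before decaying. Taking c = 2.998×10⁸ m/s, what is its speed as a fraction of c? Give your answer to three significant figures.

d = βγcτ ⇒ βγ = d/(cτ) = 1.390×10^-4 m / (8.6942×10^-5 m) = 1.5988.
β = (βγ)/√(1+(βγ)²) = 1.5988/√3.55616 = 0.848.

0.848c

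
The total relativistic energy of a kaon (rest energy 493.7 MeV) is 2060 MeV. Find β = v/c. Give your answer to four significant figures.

0.9709

Total energy E = γmc² gives γ = 2060/493.7 = 4.1726.
Hence β = √(1 − 1/γ²) = √(1 − 0.0574363) = √0.9425637 = 0.9709.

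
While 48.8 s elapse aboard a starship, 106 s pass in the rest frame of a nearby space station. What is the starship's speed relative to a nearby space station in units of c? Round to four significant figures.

γ = Δt/Δτ = 106/48.8 = 2.1721.
β = √(1 − 1/γ²) = √(1 − 0.211953) = √0.788047 = 0.8877.

0.8877c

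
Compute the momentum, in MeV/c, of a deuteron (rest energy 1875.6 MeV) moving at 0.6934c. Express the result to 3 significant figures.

1800 MeV/c

Lorentz factor: γ = (1 − 0.48080356)^(−1/2) = 1.3878.
Momentum: p = γβ·mc = 1.3878 × 0.6934 × 1875.6 MeV/c = 1800 MeV/c.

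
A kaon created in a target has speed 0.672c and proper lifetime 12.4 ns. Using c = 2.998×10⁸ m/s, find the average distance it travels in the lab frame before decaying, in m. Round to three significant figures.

With β = 0.672, γ = 1/√(1 − 0.672²) = 1/√0.548416 = 1.3503.
Lab-frame lifetime: Δt = γτ = 1.3503 × 12.4 ns = 16.744 ns.
Distance: d = vΔt = 0.672 × 2.998×10⁸ m/s × 1.6744×10^-8 s = 3.37 m.

3.37 m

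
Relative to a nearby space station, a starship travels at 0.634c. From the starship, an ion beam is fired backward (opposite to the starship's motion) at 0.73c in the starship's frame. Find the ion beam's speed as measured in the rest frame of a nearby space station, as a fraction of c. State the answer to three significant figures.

In units of c, u = (u' + v)/(1 + u'v) with u' = −0.73 and v = 0.634.
Numerator: −0.73 + 0.634 = −0.096. Denominator: 1 + (−0.73)(0.634) = 0.53718.
u = −0.096/0.53718 = −0.17871, so the speed is 0.179c.

0.179c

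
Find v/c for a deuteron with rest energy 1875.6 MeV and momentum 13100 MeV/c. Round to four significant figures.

βγ = pc/(mc²) = 13100/1875.6 = 6.9844.
Since γ² = 1 + (βγ)² = 49.7818, γ = √49.7818 = 7.05562, and β = (βγ)/γ = 6.9844/7.05562 = 0.9899.

0.9899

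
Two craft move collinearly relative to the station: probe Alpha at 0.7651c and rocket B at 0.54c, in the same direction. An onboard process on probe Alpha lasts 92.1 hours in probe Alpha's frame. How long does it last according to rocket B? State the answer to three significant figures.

Speed of probe Alpha in rocket B's frame: u = (v_A − v_B)/(1 − v_A v_B/c²) = (0.7651 − 0.54)/(1 − 0.7651×0.54) = 0.2251/0.586846 = 0.38358; |u| = 0.38358c.
At |u| = 0.38358c, γ = (1 − 0.147134)^(−1/2) = 1.0828.
The clock on probe Alpha records proper time, so rocket B measures Δt = γΔτ = 1.0828 × 92.1 = 99.7 hours.

99.7 hours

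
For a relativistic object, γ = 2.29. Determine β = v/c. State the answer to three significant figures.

β = √(1 − 1/γ²) = √(1 − 1/5.2441) = √0.80931 = 0.900.

0.900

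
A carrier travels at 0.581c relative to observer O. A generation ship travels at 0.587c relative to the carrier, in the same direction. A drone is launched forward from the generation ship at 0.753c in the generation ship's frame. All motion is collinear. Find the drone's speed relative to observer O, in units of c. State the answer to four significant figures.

Apply u = (u'+v)/(1+u'v) twice. Drone in the carrier frame: (0.753+0.587)/(1+0.753·0.587) = 1.34/1.442011 = 0.92926c.
That velocity, transformed to the rest frame of observer O: (0.92926+0.581)/(1+0.92926·0.581) = 1.51026/1.53990006 = 0.98075c.

0.9808c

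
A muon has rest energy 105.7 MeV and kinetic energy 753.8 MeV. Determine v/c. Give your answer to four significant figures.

0.9924

γ = 1 + K/(mc²) = 1 + 753.8/105.7 = 8.1315.
β = √(1 − 1/γ²) = √(1 − 0.0151237) = √0.9848763 = 0.9924.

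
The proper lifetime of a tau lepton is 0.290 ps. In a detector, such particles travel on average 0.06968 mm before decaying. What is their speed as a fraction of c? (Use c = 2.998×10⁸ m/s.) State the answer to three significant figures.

Let x = d/(cτ) = 6.968×10^-5 m / (2.998×10⁸ m/s × 2.900×10^-13 s) = 0.80145. Since d = βγcτ, x = βγ = β/√(1−β²).
Solving: β² = x²/(1+x²) = 0.642322/1.642322 = 0.391106, so β = 0.625.

0.625c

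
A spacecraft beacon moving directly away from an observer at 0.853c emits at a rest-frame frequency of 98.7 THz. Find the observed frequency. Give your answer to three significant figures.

Relativistic Doppler (source moving away): f_obs = f_src · √((1−β)/(1+β)).
With β = 0.853: factor = √(0.147/1.853) = 0.28166.
f_obs = 98.7 × 0.28166 = 27.8 THz.

27.8 THz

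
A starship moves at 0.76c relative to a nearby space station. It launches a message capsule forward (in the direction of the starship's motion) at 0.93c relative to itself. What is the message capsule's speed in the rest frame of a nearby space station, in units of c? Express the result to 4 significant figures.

Relativistic velocity addition: u = (u' + v)/(1 + u'v/c²), with u' = 0.93c and v = 0.76c.
Numerator: 0.93 + 0.76 = 1.69. Denominator: 1 + (0.93)(0.76) = 1.7068.
u = 1.69/1.7068 = 0.99016, so the speed is 0.9902c.

0.9902c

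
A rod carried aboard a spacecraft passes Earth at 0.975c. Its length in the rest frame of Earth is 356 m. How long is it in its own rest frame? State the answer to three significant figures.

γ = 1/√(1 − β²) = 1/√(1 − 0.950625) = 1/√0.049375 = 4.5004.
Proper length: L₀ = γ·L = 4.5004 × 356 = 1600 m.

1600 m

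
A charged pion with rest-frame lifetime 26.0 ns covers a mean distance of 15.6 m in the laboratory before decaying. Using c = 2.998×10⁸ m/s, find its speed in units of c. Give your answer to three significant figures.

0.895c

Let x = d/(cτ) = 15.60 m / (2.998×10⁸ m/s × 2.600×10^-8 s) = 2.0013. Since d = βγcτ, x = βγ = β/√(1−β²).
Solving: β² = x²/(1+x²) = 4.0052/5.0052 = 0.800208, so β = 0.895.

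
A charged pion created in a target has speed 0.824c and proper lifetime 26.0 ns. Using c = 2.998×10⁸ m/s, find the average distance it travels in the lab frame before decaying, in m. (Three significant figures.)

11.3 m

γ = 1/√(1 − β²) = 1/√(1 − 0.678976) = 1/√0.321024 = 1/0.56659 = 1.7649.
Lab-frame lifetime: Δt = γτ = 1.7649 × 26.0 ns = 45.887 ns.
Distance: d = vΔt = 0.824 × 2.998×10⁸ m/s × 4.5887×10^-8 s = 11.3 m.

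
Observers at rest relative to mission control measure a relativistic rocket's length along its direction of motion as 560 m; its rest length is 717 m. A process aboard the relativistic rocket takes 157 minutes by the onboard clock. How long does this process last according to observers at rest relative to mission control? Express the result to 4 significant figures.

201.0 minutes

From L = L₀/γ: γ = 717/560 = 1.28036.
Δt = γΔτ = 1.28036 × 157 = 201.0 minutes.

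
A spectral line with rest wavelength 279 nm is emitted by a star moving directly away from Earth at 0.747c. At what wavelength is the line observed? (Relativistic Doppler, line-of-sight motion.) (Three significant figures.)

Relativistic Doppler for wavelength: λ_obs = λ_src · √((1+β)/(1−β)).
With β = 0.747: factor = √(1.747/0.253) = 2.6278.
λ_obs = 279 × 2.6278 = 733 nm.

733 nm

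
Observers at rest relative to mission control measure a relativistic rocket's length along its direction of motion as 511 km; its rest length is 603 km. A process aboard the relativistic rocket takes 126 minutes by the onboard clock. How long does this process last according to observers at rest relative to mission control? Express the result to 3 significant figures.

149 minutes

γ = L₀/L = 603/511 = 1.18004.
Δt = γΔτ = 1.18004 × 126 = 149 minutes.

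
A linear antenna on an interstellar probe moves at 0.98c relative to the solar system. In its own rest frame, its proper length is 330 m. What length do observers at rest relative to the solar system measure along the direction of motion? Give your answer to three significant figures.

Lorentz factor: γ = (1 − 0.9604)^(−1/2) = 5.0252.
Along the direction of motion the measured length is L₀/γ = 330/5.0252 = 65.7 m.

65.7 m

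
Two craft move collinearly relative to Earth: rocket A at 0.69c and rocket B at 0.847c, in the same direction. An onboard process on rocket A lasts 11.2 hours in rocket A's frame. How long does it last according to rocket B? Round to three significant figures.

12.1 hours

Transform rocket A's velocity into rocket B's frame: (0.69 − 0.847)/(1 − 0.69·0.847) = −0.157/0.41557, so the relative speed is 0.37779c.
At |u| = 0.37779c, γ = (1 − 0.142725)^(−1/2) = 1.08.
The clock on rocket A records proper time, so rocket B measures Δt = γΔτ = 1.08 × 11.2 = 12.1 hours.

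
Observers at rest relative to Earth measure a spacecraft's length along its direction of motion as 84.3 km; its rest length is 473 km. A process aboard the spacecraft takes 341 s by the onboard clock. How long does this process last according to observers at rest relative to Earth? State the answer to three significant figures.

γ = L₀/L = 473/84.3 = 5.61091.
The same γ dilates the second interval: 5.61091 × 341 s = 1910 s.

1910 s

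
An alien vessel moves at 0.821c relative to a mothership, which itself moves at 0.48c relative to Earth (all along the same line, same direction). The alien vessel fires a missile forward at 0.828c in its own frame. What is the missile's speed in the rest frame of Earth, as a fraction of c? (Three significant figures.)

0.994c

Apply u = (u'+v)/(1+u'v) twice. Missile in the mothership frame: (0.828+0.821)/(1+0.828·0.821) = 1.649/1.679788 = 0.98167c.
That velocity, transformed to the rest frame of Earth: (0.98167+0.48)/(1+0.98167·0.48) = 1.46167/1.4712016 = 0.99352c.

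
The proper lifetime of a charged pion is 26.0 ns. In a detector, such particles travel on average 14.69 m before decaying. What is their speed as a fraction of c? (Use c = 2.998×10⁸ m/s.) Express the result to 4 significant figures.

0.8833c

d = βγcτ ⇒ βγ = d/(cτ) = 14.69 m / (7.7948 m) = 1.8846.
β = (βγ)/√(1+(βγ)²) = 1.8846/√4.55172 = 0.8833.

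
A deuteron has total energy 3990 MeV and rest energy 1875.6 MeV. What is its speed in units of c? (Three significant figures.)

0.883c

γ = E/(mc²) = 3990/1875.6 = 2.1273.
β = √(1 − 1/γ²) = √(1 − 0.220975) = √0.779025 = 0.883.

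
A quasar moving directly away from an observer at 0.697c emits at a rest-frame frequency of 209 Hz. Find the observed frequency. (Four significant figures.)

Relativistic Doppler (source moving away): f_obs = f_src · √((1−β)/(1+β)).
With β = 0.697: factor = √(0.303/1.697) = 0.42255.
f_obs = 209 × 0.42255 = 88.31 Hz.

88.31 Hz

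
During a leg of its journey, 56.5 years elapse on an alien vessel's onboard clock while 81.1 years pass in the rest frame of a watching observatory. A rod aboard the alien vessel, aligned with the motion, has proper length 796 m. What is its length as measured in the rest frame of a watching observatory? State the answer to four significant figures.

γ = Δt/Δτ = 81.1/56.5 = 1.4354.
The rod contracts by the same γ: 796 m / 1.4354 = 554.5 m.

554.5 m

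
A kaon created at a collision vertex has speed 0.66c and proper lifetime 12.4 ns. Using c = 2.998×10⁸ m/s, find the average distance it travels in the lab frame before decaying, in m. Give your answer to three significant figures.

3.27 m

With β = 0.66, γ = 1/√(1 − 0.66²) = 1/√0.5644 = 1.3311.
Lab-frame lifetime: Δt = γτ = 1.3311 × 12.4 ns = 16.506 ns.
Distance: d = vΔt = 0.66 × 2.998×10⁸ m/s × 1.6506×10^-8 s = 3.27 m.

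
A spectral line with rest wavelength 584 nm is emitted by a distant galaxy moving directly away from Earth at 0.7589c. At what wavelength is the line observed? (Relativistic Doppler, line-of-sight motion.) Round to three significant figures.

1580 nm

Relativistic Doppler for wavelength: λ_obs = λ_src · √((1+β)/(1−β)).
With β = 0.7589: factor = √(1.7589/0.2411) = 2.701.
λ_obs = 584 × 2.701 = 1580 nm.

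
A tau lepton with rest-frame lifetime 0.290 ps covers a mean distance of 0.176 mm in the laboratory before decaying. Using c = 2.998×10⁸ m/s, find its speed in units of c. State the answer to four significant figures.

0.8966c

Let x = d/(cτ) = 1.760×10^-4 m / (2.998×10⁸ m/s × 2.900×10^-13 s) = 2.0243. Since d = βγcτ, x = βγ = β/√(1−β²).
Solving: β² = x²/(1+x²) = 4.09779/5.09779 = 0.803837, so β = 0.8966.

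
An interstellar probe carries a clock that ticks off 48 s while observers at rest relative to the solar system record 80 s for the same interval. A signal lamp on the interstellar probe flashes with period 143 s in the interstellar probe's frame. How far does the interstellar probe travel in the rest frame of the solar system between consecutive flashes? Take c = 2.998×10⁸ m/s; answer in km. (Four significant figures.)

5.716×10^7 km

The time-dilation ratio gives γ = 80/48 = 1.66667.
β = √(1 − 1/γ²) = 0.8. Lab-frame period = γτ = 1.66667×143 s = 238.33 s. Distance = βc × γτ = 0.8 × 2.998×10⁸ m/s × 238.33 s = 5.7161×10^10 m = 5.716×10^7 km.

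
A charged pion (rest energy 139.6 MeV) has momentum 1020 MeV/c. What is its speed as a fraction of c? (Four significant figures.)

0.9908c

βγ = pc/(mc²) = 1020/139.6 = 7.3066.
Since γ² = 1 + (βγ)² = 54.3864, γ = √54.3864 = 7.37471, and β = (βγ)/γ = 7.3066/7.37471 = 0.9908.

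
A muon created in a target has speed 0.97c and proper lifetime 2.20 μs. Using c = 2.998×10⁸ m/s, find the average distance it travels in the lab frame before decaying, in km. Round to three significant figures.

2.63 km

With β = 0.97, γ = 1/√(1 − 0.97²) = 1/√0.0591 = 4.1135.
Lab-frame lifetime: Δt = γτ = 4.1135 × 2.20 μs = 9.0497 μs.
Distance: d = vΔt = 0.97 × 2.998×10⁸ m/s × 9.0497×10^-6 s = 2630 m = 2.63 km.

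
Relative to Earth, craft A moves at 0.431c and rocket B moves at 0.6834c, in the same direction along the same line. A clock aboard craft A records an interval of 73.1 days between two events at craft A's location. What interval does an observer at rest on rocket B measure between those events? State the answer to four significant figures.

78.28 days

Transform craft A's velocity into rocket B's frame: (0.431 − 0.6834)/(1 − 0.431·0.6834) = −0.2524/0.7054546, so the relative speed is 0.35778c.
γ for this relative speed: γ = 1/√(1 − 0.128007) = 1.0709.
Craft A's interval is proper; time dilation gives Δt_B = γΔτ = 1.0709 × 73.1 days = 78.28 days.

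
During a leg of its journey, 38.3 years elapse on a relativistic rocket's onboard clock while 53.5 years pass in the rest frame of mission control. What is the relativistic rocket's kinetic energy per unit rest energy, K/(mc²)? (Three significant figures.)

γ = Δt/Δτ = 53.5/38.3 = 1.39687.
Since K = (γ−1)mc², K/(mc²) = 1.39687 − 1 = 0.397.

0.397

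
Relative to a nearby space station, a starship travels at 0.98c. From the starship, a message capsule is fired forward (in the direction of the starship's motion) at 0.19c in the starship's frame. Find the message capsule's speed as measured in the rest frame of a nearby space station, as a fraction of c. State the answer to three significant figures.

0.986c

In units of c, u = (u' + v)/(1 + u'v) with u' = 0.19 and v = 0.98.
Numerator: 0.19 + 0.98 = 1.17. Denominator: 1 + (0.19)(0.98) = 1.1862.
u = 1.17/1.1862 = 0.98634, so the speed is 0.986c.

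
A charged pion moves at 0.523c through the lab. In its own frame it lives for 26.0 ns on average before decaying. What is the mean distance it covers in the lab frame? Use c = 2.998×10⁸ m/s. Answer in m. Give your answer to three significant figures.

γ = 1/√(1 − β²) = 1/√(1 − 0.273529) = 1/√0.726471 = 1/0.852333 = 1.1733.
Lab-frame lifetime: Δt = γτ = 1.1733 × 26.0 ns = 30.506 ns.
Distance: d = vΔt = 0.523 × 2.998×10⁸ m/s × 3.0506×10^-8 s = 4.78 m.

4.78 m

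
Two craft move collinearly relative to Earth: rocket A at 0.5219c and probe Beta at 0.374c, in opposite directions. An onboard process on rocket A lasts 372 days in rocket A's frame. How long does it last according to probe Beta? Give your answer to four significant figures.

Speed of rocket A in probe Beta's frame: u = (v_A + v_B)/(1 + v_A v_B/c²) = (0.5219 + 0.374)/(1 + 0.5219×0.374) = 0.8959/1.1951906 = 0.74959; |u| = 0.74959c.
γ for this relative speed: γ = 1/√(1 − 0.561885) = 1.5108.
Rocket A's interval is proper; time dilation gives Δt_B = γΔτ = 1.5108 × 372 days = 562.0 days.

562.0 days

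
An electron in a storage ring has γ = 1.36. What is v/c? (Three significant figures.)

0.678

β = √(1 − 1/γ²) = √(1 − 1/1.8496) = √0.459343 = 0.678.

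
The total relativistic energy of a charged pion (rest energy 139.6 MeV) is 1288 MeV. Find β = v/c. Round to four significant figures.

Total energy E = γmc² gives γ = 1288/139.6 = 9.2264.
Hence β = √(1 − 1/γ²) = √(1 − 0.0117472) = √0.9882528 = 0.9941.

0.9941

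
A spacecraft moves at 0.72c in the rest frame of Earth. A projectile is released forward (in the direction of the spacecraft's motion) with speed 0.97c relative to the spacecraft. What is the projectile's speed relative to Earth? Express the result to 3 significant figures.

0.995c

In units of c, u = (u' + v)/(1 + u'v) with u' = 0.97 and v = 0.72.
Numerator: 0.97 + 0.72 = 1.69. Denominator: 1 + (0.97)(0.72) = 1.6984.
u = 1.69/1.6984 = 0.99505, so the speed is 0.995c.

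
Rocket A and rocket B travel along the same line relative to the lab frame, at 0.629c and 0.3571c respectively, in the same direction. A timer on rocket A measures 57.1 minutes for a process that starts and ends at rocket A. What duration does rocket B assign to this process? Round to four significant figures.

60.97 minutes

Speed of rocket A in rocket B's frame: u = (v_A − v_B)/(1 − v_A v_B/c²) = (0.629 − 0.3571)/(1 − 0.629×0.3571) = 0.2719/0.7753841 = 0.35066; |u| = 0.35066c.
At |u| = 0.35066c, γ = (1 − 0.122962)^(−1/2) = 1.0678.
Rocket A's interval is proper; time dilation gives Δt_B = γΔτ = 1.0678 × 57.1 minutes = 60.97 minutes.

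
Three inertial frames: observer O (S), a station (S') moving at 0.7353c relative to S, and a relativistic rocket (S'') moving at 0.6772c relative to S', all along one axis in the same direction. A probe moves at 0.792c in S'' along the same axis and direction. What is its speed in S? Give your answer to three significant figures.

0.993c

First combine the probe and relativistic rocket (S''→S'): u₁ = (0.792 + 0.6772)/(1 + 0.792×0.6772) = 1.4692/1.5363424 = 0.9563.
Then combine with the station (S'→S): u = (0.9563 + 0.7353)/(1 + 0.9563×0.7353) = 1.6916/1.70316739 = 0.99321.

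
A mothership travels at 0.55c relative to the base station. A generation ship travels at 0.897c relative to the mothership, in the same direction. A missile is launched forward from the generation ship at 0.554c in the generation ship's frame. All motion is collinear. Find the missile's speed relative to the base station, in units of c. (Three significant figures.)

0.991c

Compose velocities in two stages. Stage 1 (into S'): u₁ = (0.554+0.897)/(1+0.554×0.897) = 0.96931.
Stage 2 (into S): u = (0.96931+0.55)/(1+0.96931×0.55) = 0.99099, so the speed is 0.991c.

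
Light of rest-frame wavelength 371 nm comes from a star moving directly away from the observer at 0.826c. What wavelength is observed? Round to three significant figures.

Relativistic Doppler for wavelength: λ_obs = λ_src · √((1+β)/(1−β)).
With β = 0.826: factor = √(1.826/0.174) = 3.2395.
λ_obs = 371 × 3.2395 = 1200 nm.

1200 nm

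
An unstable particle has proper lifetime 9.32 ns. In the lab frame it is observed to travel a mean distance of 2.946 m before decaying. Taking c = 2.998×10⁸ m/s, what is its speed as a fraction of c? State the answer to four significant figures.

0.7256c

Lab distance = (lab lifetime)·v = γτ·βc, so βγ = d/(cτ) = 2.946/(2.998×10⁸ × 9.320×10^-9) = 1.0544.
With βγ = 1.0544: γ² = 1 + (βγ)² = 2.11176, and β = (βγ)/γ = 1.0544/1.45319 = 0.7256.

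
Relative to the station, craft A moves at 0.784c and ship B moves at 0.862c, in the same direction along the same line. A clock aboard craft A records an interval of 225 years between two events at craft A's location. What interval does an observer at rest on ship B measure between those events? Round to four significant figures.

Speed of craft A in ship B's frame: u = (v_A − v_B)/(1 − v_A v_B/c²) = (0.784 − 0.862)/(1 − 0.784×0.862) = −0.078/0.324192 = −0.2406; |u| = 0.2406c.
At |u| = 0.2406c, γ = (1 − 0.0578884)^(−1/2) = 1.0303.
Craft A's interval is proper; time dilation gives Δt_B = γΔτ = 1.0303 × 225 years = 231.8 years.

231.8 years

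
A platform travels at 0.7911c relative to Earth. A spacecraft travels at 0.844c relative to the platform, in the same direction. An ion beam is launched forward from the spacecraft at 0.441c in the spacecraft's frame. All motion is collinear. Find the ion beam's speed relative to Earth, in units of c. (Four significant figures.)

First combine the ion beam and spacecraft (S''→S'): u₁ = (0.441 + 0.844)/(1 + 0.441×0.844) = 1.285/1.372204 = 0.93645.
Then combine with the platform (S'→S): u = (0.93645 + 0.7911)/(1 + 0.93645×0.7911) = 1.72755/1.740825595 = 0.99237.

0.9924c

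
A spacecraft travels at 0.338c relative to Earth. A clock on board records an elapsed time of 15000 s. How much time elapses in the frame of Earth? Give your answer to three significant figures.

15900 s

Lorentz factor: γ = (1 − 0.114244)^(−1/2) = 1.0625.
Time dilation: Δt = γ·Δτ = 1.0625 × 15000 = 15900 s.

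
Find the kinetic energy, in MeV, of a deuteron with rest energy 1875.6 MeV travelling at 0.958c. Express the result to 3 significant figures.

4660 MeV

Lorentz factor: γ = (1 − 0.917764)^(−1/2) = 3.4871.
Kinetic energy: K = (γ − 1)mc² = (3.4871 − 1) × 1875.6 MeV = 2.4871 × 1875.6 = 4660 MeV.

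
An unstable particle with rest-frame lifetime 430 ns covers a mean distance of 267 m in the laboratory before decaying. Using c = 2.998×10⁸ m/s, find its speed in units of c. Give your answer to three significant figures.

0.901c

Lab distance = (lab lifetime)·v = γτ·βc, so βγ = d/(cτ) = 267.0/(2.998×10⁸ × 4.300×10^-7) = 2.0711.
With βγ = 2.0711: γ² = 1 + (βγ)² = 5.28946, and β = (βγ)/γ = 2.0711/2.29988 = 0.901.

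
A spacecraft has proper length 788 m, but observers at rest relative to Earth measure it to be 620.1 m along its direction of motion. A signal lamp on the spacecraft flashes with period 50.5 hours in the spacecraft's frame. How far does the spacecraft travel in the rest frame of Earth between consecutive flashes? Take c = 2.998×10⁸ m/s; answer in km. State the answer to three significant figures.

Length contraction gives γ = L₀/L = 788/620.1 = 1.27076.
β = √(1 − 1/γ²) = 0.61704. Lab-frame period = γτ = 1.27076×50.5 hours = 64.173 hours. Distance = βc × γτ = 0.61704 × 2.998×10⁸ m/s × 231022.8 s = 4.2737×10^13 m = 4.27×10^10 km.

4.27×10^10 km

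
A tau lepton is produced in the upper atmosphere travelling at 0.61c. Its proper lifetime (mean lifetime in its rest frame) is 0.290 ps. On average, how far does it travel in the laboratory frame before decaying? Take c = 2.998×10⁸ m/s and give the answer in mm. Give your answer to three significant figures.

0.0669 mm

With β = 0.61, γ = 1/√(1 − 0.61²) = 1/√0.6279 = 1.262.
Lab-frame lifetime: Δt = γτ = 1.262 × 0.290 ps = 0.36598 ps.
Distance: d = vΔt = 0.61 × 2.998×10⁸ m/s × 3.6598×10^-13 s = 6.69×10^-5 m = 0.0669 mm.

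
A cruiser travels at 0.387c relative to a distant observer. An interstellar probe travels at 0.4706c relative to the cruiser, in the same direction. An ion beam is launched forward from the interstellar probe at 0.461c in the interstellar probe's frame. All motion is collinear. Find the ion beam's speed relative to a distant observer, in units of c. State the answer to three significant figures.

Compose velocities in two stages. Stage 1 (into S'): u₁ = (0.461+0.4706)/(1+0.461×0.4706) = 0.76552.
Stage 2 (into S): u = (0.76552+0.387)/(1+0.76552×0.387) = 0.88911, so the speed is 0.889c.

0.889c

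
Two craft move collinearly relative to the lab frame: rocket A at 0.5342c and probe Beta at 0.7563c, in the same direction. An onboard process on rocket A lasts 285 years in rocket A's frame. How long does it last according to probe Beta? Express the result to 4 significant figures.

307.1 years

Speed of rocket A in probe Beta's frame: u = (v_A − v_B)/(1 − v_A v_B/c²) = (0.5342 − 0.7563)/(1 − 0.5342×0.7563) = −0.2221/0.59598454 = −0.37266; |u| = 0.37266c.
γ for this relative speed: γ = 1/√(1 − 0.138875) = 1.0776.
The clock on rocket A records proper time, so probe Beta measures Δt = γΔτ = 1.0776 × 285 = 307.1 years.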